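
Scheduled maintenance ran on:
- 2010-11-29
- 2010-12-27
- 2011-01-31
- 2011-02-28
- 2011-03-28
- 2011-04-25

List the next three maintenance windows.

2011-05-30, 2011-06-27, 2011-07-25

These are Mondays with 28, 35, 28, 28, 28-day gaps.
Each is the final Monday of its month — 2010-11-29 is past the 28th, so '4th Monday' doesn't fit.
May 2011 ends with Monday 2011-05-30.
Last Monday of June 2011: 2011-06-27.
Last Monday of July 2011: 2011-07-25.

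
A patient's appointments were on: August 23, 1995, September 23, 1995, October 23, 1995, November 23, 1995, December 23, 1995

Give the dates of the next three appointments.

Gaps: 31, 30, 31, 30 days — not constant. Every event is on the 23rd of the month.
Pattern: the 23rd of each month.
January 1996: January 23, 1996.
Next: February 1996 → February 23, 1996.
March 1996: March 23, 1996.

January 23, 1996; February 23, 1996; March 23, 1996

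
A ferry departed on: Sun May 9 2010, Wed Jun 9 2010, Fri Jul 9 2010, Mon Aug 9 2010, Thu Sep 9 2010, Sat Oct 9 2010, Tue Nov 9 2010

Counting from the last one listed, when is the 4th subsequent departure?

Wed Mar 9 2011

Gaps: 31, 30, 31, 31, 30, 31 days — not constant. Every event is on the 9th of the month.
Pattern: the 9th of each month.
December 2010: Thu Dec 9 2010.
Next: January 2011 → Sun Jan 9 2011.
Next: February 2011 → Wed Feb 9 2011.
Next: March 2011 → Wed Mar 9 2011.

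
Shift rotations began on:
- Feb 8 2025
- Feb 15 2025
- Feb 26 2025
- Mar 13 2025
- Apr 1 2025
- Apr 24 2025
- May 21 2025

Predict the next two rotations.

Jun 21 2025, Jul 26 2025

The spacing grows by 4 each time: 7, 11, 15, 19, 23, 27 days.
Next gap: 31 days. May 21 2025 + 31 days = Jun 21 2025.
Next gap: 35 days. Jun 21 2025 + 35 days = Jul 26 2025.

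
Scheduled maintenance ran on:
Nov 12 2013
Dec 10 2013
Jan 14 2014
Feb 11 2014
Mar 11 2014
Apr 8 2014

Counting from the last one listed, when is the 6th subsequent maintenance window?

Oct 14 2014

These are Tuesdays at 28- or 35-day spacing (28, 35, 28, 28, 28).
The pattern: 2nd Tuesday of the month.
2nd Tuesday of May 2014: May 13 2014.
2nd Tuesday of June 2014: Jun 10 2014.
July 2014 — 2nd Tuesday is Jul 8 2014.
August 2014 — 2nd Tuesday is Aug 12 2014.
2nd Tuesday of September 2014: Sep 9 2014.
2nd Tuesday of October 2014: Oct 14 2014.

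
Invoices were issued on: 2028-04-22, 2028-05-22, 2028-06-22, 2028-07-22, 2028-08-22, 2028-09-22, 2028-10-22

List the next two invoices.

2028-11-22, 2028-12-22

Gaps: 30, 31, 30, 31, 31, 30 days — not constant. Every event is on the 22nd of the month.
Pattern: the 22nd of each month.
Next: November 2028 → 2028-11-22.
December 2028: 2028-12-22.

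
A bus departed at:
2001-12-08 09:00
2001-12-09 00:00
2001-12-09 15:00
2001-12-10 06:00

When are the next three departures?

2001-12-10 21:00, 2001-12-11 12:00, 2001-12-12 03:00

Spacing: 15, 15, 15 h — constant 15 h.
2001-12-10 06:00 + 15 h = 2001-12-10 21:00.
2001-12-10 21:00 + 15 h = 2001-12-11 12:00.
2001-12-11 12:00 + 15 h = 2001-12-12 03:00.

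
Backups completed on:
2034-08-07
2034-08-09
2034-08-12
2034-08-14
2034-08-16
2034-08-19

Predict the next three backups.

Gaps: 2, 3, 2, 2, 3 days — not constant, but cyclic with period 3.
The events fall on every Monday, Wednesday and Saturday.
Next Monday: 2034-08-21.
Next Wednesday: 2034-08-23.
Next Saturday: 2034-08-26.

2034-08-21, 2034-08-23, 2034-08-26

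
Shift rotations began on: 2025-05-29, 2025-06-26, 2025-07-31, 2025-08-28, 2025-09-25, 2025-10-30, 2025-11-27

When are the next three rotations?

2025-12-25, 2026-01-29, 2026-02-26

These are Thursdays with 28, 35, 28, 28, 35, 28-day gaps.
Each is the final Thursday of its month — 2025-05-29 is past the 28th, so '4th Thursday' doesn't fit.
December 2025 ends with Thursday 2025-12-25.
January 2026 ends with Thursday 2026-01-29.
Last Thursday of February 2026: 2026-02-26.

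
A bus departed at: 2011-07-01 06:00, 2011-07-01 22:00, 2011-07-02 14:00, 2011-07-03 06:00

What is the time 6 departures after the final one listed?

2011-07-07 06:00

Gaps: 16, 16, 16 hours — each event is 16 hours after the previous one.
2011-07-03 06:00 + 16 h = 2011-07-03 22:00.
2011-07-03 22:00 + 16 h = 2011-07-04 14:00.
2011-07-04 14:00 + 16 h = 2011-07-05 06:00.
2011-07-05 06:00 + 16 h = 2011-07-05 22:00.
2011-07-05 22:00 + 16 h = 2011-07-06 14:00.
2011-07-06 14:00 + 16 h = 2011-07-07 06:00.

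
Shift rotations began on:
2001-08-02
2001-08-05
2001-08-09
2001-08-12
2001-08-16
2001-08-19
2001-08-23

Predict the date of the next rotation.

Every event lands on a Thursday or Sunday (gaps cycle 3, 4, 3, 4, 3, 4).
So the schedule is: every Thursday and Sunday.
Next Sunday: 2001-08-26.

2001-08-26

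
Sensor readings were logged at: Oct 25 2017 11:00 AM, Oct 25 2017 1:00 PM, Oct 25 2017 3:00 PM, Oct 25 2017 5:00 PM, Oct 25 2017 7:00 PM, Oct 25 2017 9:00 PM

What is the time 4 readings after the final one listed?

Oct 26 2017 5:00 AM

The interval is a steady 2 hours (2, 2, 2, 2, 2).
Oct 25 2017 9:00 PM + 2 h = Oct 25 2017 11:00 PM.
Oct 25 2017 11:00 PM + 2 h = Oct 26 2017 1:00 AM.
Oct 26 2017 1:00 AM + 2 h = Oct 26 2017 3:00 AM.
Oct 26 2017 3:00 AM + 2 h = Oct 26 2017 5:00 AM.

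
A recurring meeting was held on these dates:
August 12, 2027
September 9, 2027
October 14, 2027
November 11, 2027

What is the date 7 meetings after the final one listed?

All dates are Thursdays, 28, 35, 28 days apart.
Specifically, the 2nd Thursday of each month.
2nd Thursday of December 2027: December 9, 2027.
2nd Thursday of January 2028: January 13, 2028.
2nd Thursday of February 2028: February 10, 2028.
2nd Thursday of March 2028: March 9, 2028.
April 2028 — 2nd Thursday is April 13, 2028.
2nd Thursday of May 2028: May 11, 2028.
June 2028 — 2nd Thursday is June 8, 2028.

June 8, 2028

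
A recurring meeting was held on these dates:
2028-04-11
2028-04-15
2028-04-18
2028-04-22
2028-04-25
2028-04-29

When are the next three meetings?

Gaps: 4, 3, 4, 3, 4 days — not constant, but cyclic with period 2.
The events fall on every Tuesday and Saturday.
The following Tuesday is 2028-05-02.
The following Saturday is 2028-05-06.
The following Tuesday is 2028-05-09.

2028-05-02, 2028-05-06, 2028-05-09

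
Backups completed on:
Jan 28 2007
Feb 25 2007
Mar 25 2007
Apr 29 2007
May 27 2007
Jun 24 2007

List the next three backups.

Jul 29 2007, Aug 26 2007, Sep 30 2007

Every date is a Sunday; gaps 28, 28, 35, 28, 28 days.
Each is the last Sunday of its month (at least one falls on the 29th or later, ruling out '4th Sunday').
July 2007 ends with Sunday Jul 29 2007.
August 2007 ends with Sunday Aug 26 2007.
September 2007 ends with Sunday Sep 30 2007.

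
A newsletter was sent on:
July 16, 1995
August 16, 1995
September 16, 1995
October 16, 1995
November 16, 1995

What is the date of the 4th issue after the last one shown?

Each date is the 16th; the gaps (31, 31, 30, 31) track the month lengths.
The rule is the 16th of each month.
December 1995: December 16, 1995.
Next: January 1996 → January 16, 1996.
February 1996: February 16, 1996.
Next: March 1996 → March 16, 1996.

March 16, 1996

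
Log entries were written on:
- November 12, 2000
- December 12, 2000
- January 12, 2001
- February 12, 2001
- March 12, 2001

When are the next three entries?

Gaps: 30, 31, 31, 28 days — not constant. Every event is on the 12th of the month.
Pattern: the 12th of each month.
Next: April 2001 → April 12, 2001.
Next: May 2001 → May 12, 2001.
Next: June 2001 → June 12, 2001.

April 12, 2001; May 12, 2001; June 12, 2001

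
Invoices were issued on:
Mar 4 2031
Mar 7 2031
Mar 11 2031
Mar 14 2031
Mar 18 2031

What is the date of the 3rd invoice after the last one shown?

Mar 28 2031

Gaps: 3, 4, 3, 4 days — not constant, but cyclic with period 2.
The events fall on every Tuesday and Friday.
Next Friday: Mar 21 2031.
The following Tuesday is Mar 25 2031.
Next Friday: Mar 28 2031.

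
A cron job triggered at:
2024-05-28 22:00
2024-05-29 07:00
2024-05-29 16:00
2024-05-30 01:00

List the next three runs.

Gaps: 9, 9, 9 hours — each event is 9 hours after the previous one.
2024-05-30 01:00 + 9 h = 2024-05-30 10:00.
2024-05-30 10:00 + 9 h = 2024-05-30 19:00.
2024-05-30 19:00 + 9 h = 2024-05-31 04:00.

2024-05-30 10:00, 2024-05-30 19:00, 2024-05-31 04:00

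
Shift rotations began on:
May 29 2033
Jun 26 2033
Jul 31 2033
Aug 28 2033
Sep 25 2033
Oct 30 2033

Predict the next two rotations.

These are Sundays with 28, 35, 28, 28, 35-day gaps.
Each is the final Sunday of its month — May 29 2033 is past the 28th, so '4th Sunday' doesn't fit.
Last Sunday of November 2033: Nov 27 2033.
December 2033 ends with Sunday Dec 25 2033.

Nov 27 2033, Dec 25 2033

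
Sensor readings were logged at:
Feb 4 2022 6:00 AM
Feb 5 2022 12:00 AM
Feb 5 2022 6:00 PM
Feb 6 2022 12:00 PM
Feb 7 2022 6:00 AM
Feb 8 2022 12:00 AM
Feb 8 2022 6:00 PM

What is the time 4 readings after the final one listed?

The interval is a steady 18 hours (18, 18, 18, 18, 18, 18).
Feb 8 2022 6:00 PM + 18 h = Feb 9 2022 12:00 PM.
Feb 9 2022 12:00 PM + 18 h = Feb 10 2022 6:00 AM.
Feb 10 2022 6:00 AM + 18 h = Feb 11 2022 12:00 AM.
Feb 11 2022 12:00 AM + 18 h = Feb 11 2022 6:00 PM.

Feb 11 2022 6:00 PM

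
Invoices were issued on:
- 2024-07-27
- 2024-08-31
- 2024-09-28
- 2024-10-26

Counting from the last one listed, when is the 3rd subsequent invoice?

2025-01-25

Every date is a Saturday; gaps 35, 28, 28 days.
Each is the last Saturday of its month (at least one falls on the 29th or later, ruling out '4th Saturday').
Last Saturday of November 2024: 2024-11-30.
December 2024 ends with Saturday 2024-12-28.
Last Saturday of January 2025: 2025-01-25.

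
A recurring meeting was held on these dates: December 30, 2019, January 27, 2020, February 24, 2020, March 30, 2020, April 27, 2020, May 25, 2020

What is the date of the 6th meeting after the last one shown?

November 30, 2020

Every date is a Monday; gaps 28, 28, 35, 28, 28 days.
Each is the last Monday of its month (at least one falls on the 29th or later, ruling out '4th Monday').
Last Monday of June 2020: June 29, 2020.
Last Monday of July 2020: July 27, 2020.
Last Monday of August 2020: August 31, 2020.
Last Monday of September 2020: September 28, 2020.
Last Monday of October 2020: October 26, 2020.
November 2020 ends with Monday November 30, 2020.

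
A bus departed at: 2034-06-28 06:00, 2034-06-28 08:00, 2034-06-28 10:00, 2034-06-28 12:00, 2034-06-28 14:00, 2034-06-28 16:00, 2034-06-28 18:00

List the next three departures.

2034-06-28 20:00, 2034-06-28 22:00, 2034-06-29 00:00

Spacing: 2, 2, 2, 2, 2, 2 h — constant 2 h.
2034-06-28 18:00 + 2 h = 2034-06-28 20:00.
2034-06-28 20:00 + 2 h = 2034-06-28 22:00.
2034-06-28 22:00 + 2 h = 2034-06-29 00:00.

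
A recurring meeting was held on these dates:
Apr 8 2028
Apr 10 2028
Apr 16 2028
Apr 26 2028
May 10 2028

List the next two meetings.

May 28 2028, Jun 19 2028

Gaps: 2, 6, 10, 14 days — each gap is 4 larger than the previous one.
Next gap: 18 days. May 10 2028 + 18 days = May 28 2028.
Next gap: 22 days. May 28 2028 + 22 days = Jun 19 2028.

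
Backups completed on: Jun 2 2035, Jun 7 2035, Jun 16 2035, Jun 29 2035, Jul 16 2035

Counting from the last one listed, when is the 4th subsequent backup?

The spacing grows by 4 each time: 5, 9, 13, 17 days.
Next gap: 21 days. Jul 16 2035 + 21 days = Aug 6 2035.
Next gap: 25 days. Aug 6 2035 + 25 days = Aug 31 2035.
Next gap: 29 days. Aug 31 2035 + 29 days = Sep 29 2035.
Next gap: 33 days. Sep 29 2035 + 33 days = Nov 1 2035.

Nov 1 2035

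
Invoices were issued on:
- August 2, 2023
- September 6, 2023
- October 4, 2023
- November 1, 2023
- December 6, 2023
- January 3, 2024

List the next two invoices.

February 7, 2024; March 6, 2024

These are Wednesdays at 28- or 35-day spacing (35, 28, 28, 35, 28).
The pattern: 1st Wednesday of the month.
February 2024 — 1st Wednesday is February 7, 2024.
1st Wednesday of March 2024: March 6, 2024.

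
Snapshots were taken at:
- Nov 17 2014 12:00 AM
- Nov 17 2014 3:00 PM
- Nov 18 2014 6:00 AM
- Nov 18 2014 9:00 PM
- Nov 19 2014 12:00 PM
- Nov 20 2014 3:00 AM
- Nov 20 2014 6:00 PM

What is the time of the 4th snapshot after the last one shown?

Nov 23 2014 6:00 AM

Spacing: 15, 15, 15, 15, 15, 15 h — constant 15 h.
Nov 20 2014 6:00 PM + 15 h = Nov 21 2014 9:00 AM.
Nov 21 2014 9:00 AM + 15 h = Nov 22 2014 12:00 AM.
Nov 22 2014 12:00 AM + 15 h = Nov 22 2014 3:00 PM.
Nov 22 2014 3:00 PM + 15 h = Nov 23 2014 6:00 AM.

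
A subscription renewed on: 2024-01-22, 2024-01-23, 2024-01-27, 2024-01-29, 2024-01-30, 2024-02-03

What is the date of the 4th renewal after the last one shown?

Gaps: 1, 4, 2, 1, 4 days — not constant, but cyclic with period 3.
The events fall on every Monday, Tuesday and Saturday.
The following Monday is 2024-02-05.
The following Tuesday is 2024-02-06.
Next Saturday: 2024-02-10.
The following Monday is 2024-02-12.

2024-02-12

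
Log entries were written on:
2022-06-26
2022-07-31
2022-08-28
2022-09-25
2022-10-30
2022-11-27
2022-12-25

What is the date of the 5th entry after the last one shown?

All Sundays; the gaps (35, 28, 28, 35, 28, 28) vary with month length.
This is the last Sunday of each month.
January 2023 ends with Sunday 2023-01-29.
Last Sunday of February 2023: 2023-02-26.
Last Sunday of March 2023: 2023-03-26.
April 2023 ends with Sunday 2023-04-30.
May 2023 ends with Sunday 2023-05-28.

2023-05-28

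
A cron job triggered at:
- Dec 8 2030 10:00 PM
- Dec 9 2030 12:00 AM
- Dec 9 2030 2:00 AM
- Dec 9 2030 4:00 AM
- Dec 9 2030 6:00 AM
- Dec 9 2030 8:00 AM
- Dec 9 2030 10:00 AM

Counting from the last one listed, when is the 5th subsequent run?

Dec 9 2030 8:00 PM

Spacing: 2, 2, 2, 2, 2, 2 h — constant 2 h.
Dec 9 2030 10:00 AM + 2 h = Dec 9 2030 12:00 PM.
Dec 9 2030 12:00 PM + 2 h = Dec 9 2030 2:00 PM.
Dec 9 2030 2:00 PM + 2 h = Dec 9 2030 4:00 PM.
Dec 9 2030 4:00 PM + 2 h = Dec 9 2030 6:00 PM.
Dec 9 2030 6:00 PM + 2 h = Dec 9 2030 8:00 PM.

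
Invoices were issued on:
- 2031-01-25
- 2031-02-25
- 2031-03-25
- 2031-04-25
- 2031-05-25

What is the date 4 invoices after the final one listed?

2031-09-25

The day-of-month is always 25 (31, 28, 31, 30 days between events).
So this recurs on the 25th of each month.
Next: June 2031 → 2031-06-25.
Next: July 2031 → 2031-07-25.
Next: August 2031 → 2031-08-25.
September 2031: 2031-09-25.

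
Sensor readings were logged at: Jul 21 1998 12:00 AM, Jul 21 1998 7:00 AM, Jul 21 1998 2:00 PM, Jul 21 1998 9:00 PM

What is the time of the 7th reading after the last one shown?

Spacing: 7, 7, 7 h — constant 7 h.
Jul 21 1998 9:00 PM + 7 h = Jul 22 1998 4:00 AM.
Jul 22 1998 4:00 AM + 7 h = Jul 22 1998 11:00 AM.
Jul 22 1998 11:00 AM + 7 h = Jul 22 1998 6:00 PM.
Jul 22 1998 6:00 PM + 7 h = Jul 23 1998 1:00 AM.
Jul 23 1998 1:00 AM + 7 h = Jul 23 1998 8:00 AM.
Jul 23 1998 8:00 AM + 7 h = Jul 23 1998 3:00 PM.
Jul 23 1998 3:00 PM + 7 h = Jul 23 1998 10:00 PM.

Jul 23 1998 10:00 PM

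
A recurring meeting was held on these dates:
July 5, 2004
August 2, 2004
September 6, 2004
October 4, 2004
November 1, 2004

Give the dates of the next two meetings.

Gaps: 28, 35, 28, 28 days — a mix of 28 and 35. Every date is a Monday.
Each is the 1st Monday of its month.
December 2004 — 1st Monday is December 6, 2004.
January 2005 — 1st Monday is January 3, 2005.

December 6, 2004; January 3, 2005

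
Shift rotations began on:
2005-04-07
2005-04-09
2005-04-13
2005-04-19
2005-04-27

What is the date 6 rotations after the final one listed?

Gaps: 2, 4, 6, 8 days — each gap is 2 larger than the previous one.
Next gap: 10 days. 2005-04-27 + 10 days = 2005-05-07.
Next gap: 12 days. 2005-05-07 + 12 days = 2005-05-19.
Next gap: 14 days. 2005-05-19 + 14 days = 2005-06-02.
Next gap: 16 days. 2005-06-02 + 16 days = 2005-06-18.
Next gap: 18 days. 2005-06-18 + 18 days = 2005-07-06.
Next gap: 20 days. 2005-07-06 + 20 days = 2005-07-26.

2005-07-26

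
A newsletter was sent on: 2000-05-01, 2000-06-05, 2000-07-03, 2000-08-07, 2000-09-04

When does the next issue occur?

All dates are Mondays, 35, 28, 35, 28 days apart.
Specifically, the 1st Monday of each month.
1st Monday of October 2000: 2000-10-02.

2000-10-02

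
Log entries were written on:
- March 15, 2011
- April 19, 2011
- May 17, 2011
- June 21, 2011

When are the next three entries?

July 19, 2011; August 16, 2011; September 20, 2011

Gaps: 35, 28, 35 days — a mix of 28 and 35. Every date is a Tuesday.
Each is the 3rd Tuesday of its month.
3rd Tuesday of July 2011: July 19, 2011.
3rd Tuesday of August 2011: August 16, 2011.
3rd Tuesday of September 2011: September 20, 2011.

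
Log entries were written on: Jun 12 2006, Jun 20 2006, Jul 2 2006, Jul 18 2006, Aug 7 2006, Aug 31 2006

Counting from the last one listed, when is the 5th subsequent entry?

Gaps: 8, 12, 16, 20, 24 days — each gap is 4 larger than the previous one.
Next gap: 28 days. Aug 31 2006 + 28 days = Sep 28 2006.
Next gap: 32 days. Sep 28 2006 + 32 days = Oct 30 2006.
Next gap: 36 days. Oct 30 2006 + 36 days = Dec 5 2006.
Next gap: 40 days. Dec 5 2006 + 40 days = Jan 14 2007.
Next gap: 44 days. Jan 14 2007 + 44 days = Feb 27 2007.

Feb 27 2007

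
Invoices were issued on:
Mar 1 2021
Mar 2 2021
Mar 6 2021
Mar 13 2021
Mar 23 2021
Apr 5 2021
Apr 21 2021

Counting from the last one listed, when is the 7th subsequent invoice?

Nov 3 2021

Gaps: 1, 4, 7, 10, 13, 16 days — each gap is 3 larger than the previous one.
Next gap: 19 days. Apr 21 2021 + 19 days = May 10 2021.
Next gap: 22 days. May 10 2021 + 22 days = Jun 1 2021.
Next gap: 25 days. Jun 1 2021 + 25 days = Jun 26 2021.
Next gap: 28 days. Jun 26 2021 + 28 days = Jul 24 2021.
Next gap: 31 days. Jul 24 2021 + 31 days = Aug 24 2021.
Next gap: 34 days. Aug 24 2021 + 34 days = Sep 27 2021.
Next gap: 37 days. Sep 27 2021 + 37 days = Nov 3 2021.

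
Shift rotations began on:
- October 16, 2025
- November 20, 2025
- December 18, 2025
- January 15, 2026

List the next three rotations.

February 19, 2026; March 19, 2026; April 16, 2026

Gaps: 35, 28, 28 days — a mix of 28 and 35. Every date is a Thursday.
Each is the 3rd Thursday of its month.
February 2026 — 3rd Thursday is February 19, 2026.
March 2026 — 3rd Thursday is March 19, 2026.
April 2026 — 3rd Thursday is April 16, 2026.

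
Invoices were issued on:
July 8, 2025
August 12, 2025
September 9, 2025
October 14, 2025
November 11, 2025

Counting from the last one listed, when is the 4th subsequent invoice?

March 10, 2026

Gaps: 35, 28, 35, 28 days — a mix of 28 and 35. Every date is a Tuesday.
Each is the 2nd Tuesday of its month.
2nd Tuesday of December 2025: December 9, 2025.
January 2026 — 2nd Tuesday is January 13, 2026.
February 2026 — 2nd Tuesday is February 10, 2026.
March 2026 — 2nd Tuesday is March 10, 2026.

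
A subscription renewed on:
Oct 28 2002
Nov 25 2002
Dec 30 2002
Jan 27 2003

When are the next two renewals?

Feb 24 2003, Mar 31 2003

Every date is a Monday; gaps 28, 35, 28 days.
Each is the last Monday of its month (at least one falls on the 29th or later, ruling out '4th Monday').
Last Monday of February 2003: Feb 24 2003.
March 2003 ends with Monday Mar 31 2003.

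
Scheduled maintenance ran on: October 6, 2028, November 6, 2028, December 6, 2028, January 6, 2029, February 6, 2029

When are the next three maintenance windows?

Gaps: 31, 30, 31, 31 days — not constant. Every event is on the 6th of the month.
Pattern: the 6th of each month.
March 2029: March 6, 2029.
April 2029: April 6, 2029.
May 2029: May 6, 2029.

March 6, 2029; April 6, 2029; May 6, 2029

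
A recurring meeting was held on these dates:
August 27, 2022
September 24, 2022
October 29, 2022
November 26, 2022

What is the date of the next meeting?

December 31, 2022

These are Saturdays with 28, 35, 28-day gaps.
Each is the final Saturday of its month — October 29, 2022 is past the 28th, so '4th Saturday' doesn't fit.
December 2022 ends with Saturday December 31, 2022.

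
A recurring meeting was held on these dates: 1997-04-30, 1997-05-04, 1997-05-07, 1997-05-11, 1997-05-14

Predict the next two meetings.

The gap pattern 4, 3, 4, 3 repeats every 2 events.
These are the Wednesdays and Sundays of each week.
The following Sunday is 1997-05-18.
Next Wednesday: 1997-05-21.

1997-05-18, 1997-05-21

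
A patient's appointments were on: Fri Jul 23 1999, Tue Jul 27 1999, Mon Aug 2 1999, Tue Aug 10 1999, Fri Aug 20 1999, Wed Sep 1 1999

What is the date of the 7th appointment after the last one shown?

Wed Jan 19 2000

Intervals are 4, 6, 8, 10, 12 days — an arithmetic progression with common difference 2.
Next gap: 14 days. Wed Sep 1 1999 + 14 days = Wed Sep 15 1999.
Next gap: 16 days. Wed Sep 15 1999 + 16 days = Fri Oct 1 1999.
Next gap: 18 days. Fri Oct 1 1999 + 18 days = Tue Oct 19 1999.
Next gap: 20 days. Tue Oct 19 1999 + 20 days = Mon Nov 8 1999.
Next gap: 22 days. Mon Nov 8 1999 + 22 days = Tue Nov 30 1999.
Next gap: 24 days. Tue Nov 30 1999 + 24 days = Fri Dec 24 1999.
Next gap: 26 days. Fri Dec 24 1999 + 26 days = Wed Jan 19 2000.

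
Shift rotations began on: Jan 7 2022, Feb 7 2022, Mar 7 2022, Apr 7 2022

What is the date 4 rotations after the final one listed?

Each date is the 7th; the gaps (31, 28, 31) track the month lengths.
The rule is the 7th of each month.
Next: May 2022 → May 7 2022.
June 2022: Jun 7 2022.
Next: July 2022 → Jul 7 2022.
August 2022: Aug 7 2022.

Aug 7 2022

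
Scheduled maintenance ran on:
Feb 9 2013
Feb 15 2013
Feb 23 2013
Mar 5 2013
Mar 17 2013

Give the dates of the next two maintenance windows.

Gaps: 6, 8, 10, 12 days — each gap is 2 larger than the previous one.
Next gap: 14 days. Mar 17 2013 + 14 days = Mar 31 2013.
Next gap: 16 days. Mar 31 2013 + 16 days = Apr 16 2013.

Mar 31 2013, Apr 16 2013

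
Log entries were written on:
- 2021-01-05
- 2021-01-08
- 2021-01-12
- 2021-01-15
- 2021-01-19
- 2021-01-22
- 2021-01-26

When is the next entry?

Gaps: 3, 4, 3, 4, 3, 4 days — not constant, but cyclic with period 2.
The events fall on every Tuesday and Friday.
Next Friday: 2021-01-29.

2021-01-29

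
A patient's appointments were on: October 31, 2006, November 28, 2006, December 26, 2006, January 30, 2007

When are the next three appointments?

February 27, 2007; March 27, 2007; April 24, 2007

All Tuesdays; the gaps (28, 28, 35) vary with month length.
This is the last Tuesday of each month.
Last Tuesday of February 2007: February 27, 2007.
March 2007 ends with Tuesday March 27, 2007.
Last Tuesday of April 2007: April 24, 2007.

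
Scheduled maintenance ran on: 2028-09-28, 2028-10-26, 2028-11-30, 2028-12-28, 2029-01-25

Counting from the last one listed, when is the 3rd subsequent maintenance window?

2029-04-26

These are Thursdays with 28, 35, 28, 28-day gaps.
Each is the final Thursday of its month — 2028-11-30 is past the 28th, so '4th Thursday' doesn't fit.
Last Thursday of February 2029: 2029-02-22.
March 2029 ends with Thursday 2029-03-29.
Last Thursday of April 2029: 2029-04-26.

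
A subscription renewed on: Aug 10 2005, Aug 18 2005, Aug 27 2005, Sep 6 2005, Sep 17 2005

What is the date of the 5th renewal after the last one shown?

Nov 26 2005

The spacing grows by 1 each time: 8, 9, 10, 11 days.
Next gap: 12 days. Sep 17 2005 + 12 days = Sep 29 2005.
Next gap: 13 days. Sep 29 2005 + 13 days = Oct 12 2005.
Next gap: 14 days. Oct 12 2005 + 14 days = Oct 26 2005.
Next gap: 15 days. Oct 26 2005 + 15 days = Nov 10 2005.
Next gap: 16 days. Nov 10 2005 + 16 days = Nov 26 2005.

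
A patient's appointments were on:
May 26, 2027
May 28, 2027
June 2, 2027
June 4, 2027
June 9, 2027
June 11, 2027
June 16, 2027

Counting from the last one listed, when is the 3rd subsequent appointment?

June 25, 2027

Every event lands on a Wednesday or Friday (gaps cycle 2, 5, 2, 5, 2, 5).
So the schedule is: every Wednesday and Friday.
Next Friday: June 18, 2027.
The following Wednesday is June 23, 2027.
Next Friday: June 25, 2027.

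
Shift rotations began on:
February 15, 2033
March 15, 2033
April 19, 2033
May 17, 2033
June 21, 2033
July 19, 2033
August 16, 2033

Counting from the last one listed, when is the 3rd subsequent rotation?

These are Tuesdays at 28- or 35-day spacing (28, 35, 28, 35, 28, 28).
The pattern: 3rd Tuesday of the month.
September 2033 — 3rd Tuesday is September 20, 2033.
3rd Tuesday of October 2033: October 18, 2033.
3rd Tuesday of November 2033: November 15, 2033.

November 15, 2033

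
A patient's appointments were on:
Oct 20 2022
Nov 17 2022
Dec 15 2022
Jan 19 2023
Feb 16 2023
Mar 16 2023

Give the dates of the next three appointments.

These are Thursdays at 28- or 35-day spacing (28, 28, 35, 28, 28).
The pattern: 3rd Thursday of the month.
3rd Thursday of April 2023: Apr 20 2023.
3rd Thursday of May 2023: May 18 2023.
3rd Thursday of June 2023: Jun 15 2023.

Apr 20 2023, May 18 2023, Jun 15 2023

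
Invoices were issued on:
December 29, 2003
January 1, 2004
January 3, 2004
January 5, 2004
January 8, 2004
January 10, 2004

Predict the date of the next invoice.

Every event lands on a Monday or Thursday or Saturday (gaps cycle 3, 2, 2, 3, 2).
So the schedule is: every Monday, Thursday and Saturday.
The following Monday is January 12, 2004.

January 12, 2004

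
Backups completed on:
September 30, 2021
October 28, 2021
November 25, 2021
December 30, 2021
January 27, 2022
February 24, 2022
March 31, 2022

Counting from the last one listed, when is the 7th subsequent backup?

October 27, 2022

All Thursdays; the gaps (28, 28, 35, 28, 28, 35) vary with month length.
This is the last Thursday of each month.
Last Thursday of April 2022: April 28, 2022.
May 2022 ends with Thursday May 26, 2022.
June 2022 ends with Thursday June 30, 2022.
Last Thursday of July 2022: July 28, 2022.
Last Thursday of August 2022: August 25, 2022.
Last Thursday of September 2022: September 29, 2022.
October 2022 ends with Thursday October 27, 2022.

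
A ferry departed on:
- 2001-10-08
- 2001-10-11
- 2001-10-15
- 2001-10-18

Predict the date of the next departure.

2001-10-22

The gap pattern 3, 4, 3 repeats every 2 events.
These are the Mondays and Thursdays of each week.
The following Monday is 2001-10-22.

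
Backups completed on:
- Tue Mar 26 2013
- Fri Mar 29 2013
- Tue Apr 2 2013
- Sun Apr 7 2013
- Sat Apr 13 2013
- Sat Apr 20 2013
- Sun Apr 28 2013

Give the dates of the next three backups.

Tue May 7 2013, Fri May 17 2013, Tue May 28 2013

Gaps: 3, 4, 5, 6, 7, 8 days — each gap is 1 larger than the previous one.
Next gap: 9 days. Sun Apr 28 2013 + 9 days = Tue May 7 2013.
Next gap: 10 days. Tue May 7 2013 + 10 days = Fri May 17 2013.
Next gap: 11 days. Fri May 17 2013 + 11 days = Tue May 28 2013.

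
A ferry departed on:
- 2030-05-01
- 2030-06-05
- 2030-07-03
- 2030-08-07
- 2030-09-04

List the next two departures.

All dates are Wednesdays, 35, 28, 35, 28 days apart.
Specifically, the 1st Wednesday of each month.
October 2030 — 1st Wednesday is 2030-10-02.
November 2030 — 1st Wednesday is 2030-11-06.

2030-10-02, 2030-11-06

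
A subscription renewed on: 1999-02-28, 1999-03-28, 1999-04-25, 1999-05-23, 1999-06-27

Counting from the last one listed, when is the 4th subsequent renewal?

1999-10-24

Gaps: 28, 28, 28, 35 days — a mix of 28 and 35. Every date is a Sunday.
Each is the 4th Sunday of its month.
4th Sunday of July 1999: 1999-07-25.
4th Sunday of August 1999: 1999-08-22.
4th Sunday of September 1999: 1999-09-26.
4th Sunday of October 1999: 1999-10-24.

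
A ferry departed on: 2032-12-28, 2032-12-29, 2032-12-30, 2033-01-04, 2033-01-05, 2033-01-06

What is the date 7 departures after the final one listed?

The gap pattern 1, 1, 5, 1, 1 repeats every 3 events.
These are the Tuesdays, Wednesdays and Thursdays of each week.
Next Tuesday: 2033-01-11.
Next Wednesday: 2033-01-12.
The following Thursday is 2033-01-13.
The following Tuesday is 2033-01-18.
The following Wednesday is 2033-01-19.
Next Thursday: 2033-01-20.
Next Tuesday: 2033-01-25.

2033-01-25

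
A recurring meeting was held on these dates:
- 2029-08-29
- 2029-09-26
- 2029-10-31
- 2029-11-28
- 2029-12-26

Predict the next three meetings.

2030-01-30, 2030-02-27, 2030-03-27

All Wednesdays; the gaps (28, 35, 28, 28) vary with month length.
This is the last Wednesday of each month.
January 2030 ends with Wednesday 2030-01-30.
February 2030 ends with Wednesday 2030-02-27.
March 2030 ends with Wednesday 2030-03-27.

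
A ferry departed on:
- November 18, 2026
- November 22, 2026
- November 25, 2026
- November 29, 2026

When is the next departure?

Gaps: 4, 3, 4 days — not constant, but cyclic with period 2.
The events fall on every Wednesday and Sunday.
The following Wednesday is December 2, 2026.

December 2, 2026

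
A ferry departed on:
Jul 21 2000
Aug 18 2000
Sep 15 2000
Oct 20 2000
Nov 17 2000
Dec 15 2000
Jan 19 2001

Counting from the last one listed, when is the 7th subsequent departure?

Aug 17 2001

All dates are Fridays, 28, 28, 35, 28, 28, 35 days apart.
Specifically, the 3rd Friday of each month.
February 2001 — 3rd Friday is Feb 16 2001.
3rd Friday of March 2001: Mar 16 2001.
3rd Friday of April 2001: Apr 20 2001.
May 2001 — 3rd Friday is May 18 2001.
3rd Friday of June 2001: Jun 15 2001.
3rd Friday of July 2001: Jul 20 2001.
August 2001 — 3rd Friday is Aug 17 2001.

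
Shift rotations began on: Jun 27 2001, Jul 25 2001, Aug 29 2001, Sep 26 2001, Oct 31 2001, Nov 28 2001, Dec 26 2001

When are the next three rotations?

Every date is a Wednesday; gaps 28, 35, 28, 35, 28, 28 days.
Each is the last Wednesday of its month (at least one falls on the 29th or later, ruling out '4th Wednesday').
January 2002 ends with Wednesday Jan 30 2002.
Last Wednesday of February 2002: Feb 27 2002.
March 2002 ends with Wednesday Mar 27 2002.

Jan 30 2002, Feb 27 2002, Mar 27 2002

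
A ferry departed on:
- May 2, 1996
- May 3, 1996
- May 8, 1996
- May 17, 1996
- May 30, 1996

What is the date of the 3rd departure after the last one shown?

August 1, 1996

Gaps: 1, 5, 9, 13 days — each gap is 4 larger than the previous one.
Next gap: 17 days. May 30, 1996 + 17 days = June 16, 1996.
Next gap: 21 days. June 16, 1996 + 21 days = July 7, 1996.
Next gap: 25 days. July 7, 1996 + 25 days = August 1, 1996.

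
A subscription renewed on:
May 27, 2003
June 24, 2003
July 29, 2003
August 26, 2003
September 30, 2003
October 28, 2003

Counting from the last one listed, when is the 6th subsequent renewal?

April 27, 2004

All Tuesdays; the gaps (28, 35, 28, 35, 28) vary with month length.
This is the last Tuesday of each month.
Last Tuesday of November 2003: November 25, 2003.
December 2003 ends with Tuesday December 30, 2003.
January 2004 ends with Tuesday January 27, 2004.
February 2004 ends with Tuesday February 24, 2004.
March 2004 ends with Tuesday March 30, 2004.
Last Tuesday of April 2004: April 27, 2004.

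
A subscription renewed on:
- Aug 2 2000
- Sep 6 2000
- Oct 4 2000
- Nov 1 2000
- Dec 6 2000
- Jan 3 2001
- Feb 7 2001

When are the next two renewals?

Mar 7 2001, Apr 4 2001

All dates are Wednesdays, 35, 28, 28, 35, 28, 35 days apart.
Specifically, the 1st Wednesday of each month.
March 2001 — 1st Wednesday is Mar 7 2001.
April 2001 — 1st Wednesday is Apr 4 2001.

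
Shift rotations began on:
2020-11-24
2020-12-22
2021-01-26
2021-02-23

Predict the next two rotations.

2021-03-23, 2021-04-27

All dates are Tuesdays, 28, 35, 28 days apart.
Specifically, the 4th Tuesday of each month.
March 2021 — 4th Tuesday is 2021-03-23.
4th Tuesday of April 2021: 2021-04-27.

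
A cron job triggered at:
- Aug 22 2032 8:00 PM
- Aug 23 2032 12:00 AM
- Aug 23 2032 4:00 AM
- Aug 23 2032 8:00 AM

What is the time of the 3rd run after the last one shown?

Spacing: 4, 4, 4 h — constant 4 h.
Aug 23 2032 8:00 AM + 4 h = Aug 23 2032 12:00 PM.
Aug 23 2032 12:00 PM + 4 h = Aug 23 2032 4:00 PM.
Aug 23 2032 4:00 PM + 4 h = Aug 23 2032 8:00 PM.

Aug 23 2032 8:00 PM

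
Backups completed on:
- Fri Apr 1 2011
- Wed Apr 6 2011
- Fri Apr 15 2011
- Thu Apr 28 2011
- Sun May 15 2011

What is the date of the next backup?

Intervals are 5, 9, 13, 17 days — an arithmetic progression with common difference 4.
Next gap: 21 days. Sun May 15 2011 + 21 days = Sun Jun 5 2011.

Sun Jun 5 2011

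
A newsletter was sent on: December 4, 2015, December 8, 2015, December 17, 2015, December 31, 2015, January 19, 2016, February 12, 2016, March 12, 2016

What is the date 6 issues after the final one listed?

December 16, 2016

The spacing grows by 5 each time: 4, 9, 14, 19, 24, 29 days.
Next gap: 34 days. March 12, 2016 + 34 days = April 15, 2016.
Next gap: 39 days. April 15, 2016 + 39 days = May 24, 2016.
Next gap: 44 days. May 24, 2016 + 44 days = July 7, 2016.
Next gap: 49 days. July 7, 2016 + 49 days = August 25, 2016.
Next gap: 54 days. August 25, 2016 + 54 days = October 18, 2016.
Next gap: 59 days. October 18, 2016 + 59 days = December 16, 2016.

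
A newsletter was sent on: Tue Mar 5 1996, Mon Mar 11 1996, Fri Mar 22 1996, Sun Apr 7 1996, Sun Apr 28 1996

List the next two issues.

Gaps: 6, 11, 16, 21 days — each gap is 5 larger than the previous one.
Next gap: 26 days. Sun Apr 28 1996 + 26 days = Fri May 24 1996.
Next gap: 31 days. Fri May 24 1996 + 31 days = Mon Jun 24 1996.

Fri May 24 1996, Mon Jun 24 1996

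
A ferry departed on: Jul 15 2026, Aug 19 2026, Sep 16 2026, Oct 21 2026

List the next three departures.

Gaps: 35, 28, 35 days — a mix of 28 and 35. Every date is a Wednesday.
Each is the 3rd Wednesday of its month.
3rd Wednesday of November 2026: Nov 18 2026.
December 2026 — 3rd Wednesday is Dec 16 2026.
January 2027 — 3rd Wednesday is Jan 20 2027.

Nov 18 2026, Dec 16 2026, Jan 20 2027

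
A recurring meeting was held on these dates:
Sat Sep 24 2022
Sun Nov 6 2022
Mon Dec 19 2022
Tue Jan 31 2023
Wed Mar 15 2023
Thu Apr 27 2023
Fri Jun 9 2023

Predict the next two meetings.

The spacing is 43, 43, 43, 43, 43, 43 days — always 43 days.
Fri Jun 9 2023 + 43 days = Sat Jul 22 2023.
Sat Jul 22 2023 + 43 days = Sun Sep 3 2023.

Sat Jul 22 2023, Sun Sep 3 2023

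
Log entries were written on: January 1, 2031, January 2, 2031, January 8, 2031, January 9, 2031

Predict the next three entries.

January 15, 2031; January 16, 2031; January 22, 2031

The gap pattern 1, 6, 1 repeats every 2 events.
These are the Wednesdays and Thursdays of each week.
The following Wednesday is January 15, 2031.
Next Thursday: January 16, 2031.
The following Wednesday is January 22, 2031.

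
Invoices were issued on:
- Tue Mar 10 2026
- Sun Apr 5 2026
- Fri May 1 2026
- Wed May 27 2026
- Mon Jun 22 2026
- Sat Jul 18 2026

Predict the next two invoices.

Thu Aug 13 2026, Tue Sep 8 2026

Every event comes 26 days after the last (26, 26, 26, 26, 26).
Sat Jul 18 2026 + 26 days = Thu Aug 13 2026.
Thu Aug 13 2026 + 26 days = Tue Sep 8 2026.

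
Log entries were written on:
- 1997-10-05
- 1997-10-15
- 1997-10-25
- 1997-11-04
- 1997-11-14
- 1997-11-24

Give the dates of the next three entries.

Gaps between consecutive events: 10, 10, 10, 10, 10 days — a constant 10-day interval.
1997-11-24 + 10 days = 1997-12-04.
1997-12-04 + 10 days = 1997-12-14.
1997-12-14 + 10 days = 1997-12-24.

1997-12-04, 1997-12-14, 1997-12-24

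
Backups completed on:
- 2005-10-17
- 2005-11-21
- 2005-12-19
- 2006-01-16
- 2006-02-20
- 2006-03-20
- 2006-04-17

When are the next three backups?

2006-05-15, 2006-06-19, 2006-07-17

All dates are Mondays, 35, 28, 28, 35, 28, 28 days apart.
Specifically, the 3rd Monday of each month.
3rd Monday of May 2006: 2006-05-15.
3rd Monday of June 2006: 2006-06-19.
July 2006 — 3rd Monday is 2006-07-17.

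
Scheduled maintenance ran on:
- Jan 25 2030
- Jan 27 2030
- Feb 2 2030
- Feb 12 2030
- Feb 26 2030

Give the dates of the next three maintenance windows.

The spacing grows by 4 each time: 2, 6, 10, 14 days.
Next gap: 18 days. Feb 26 2030 + 18 days = Mar 16 2030.
Next gap: 22 days. Mar 16 2030 + 22 days = Apr 7 2030.
Next gap: 26 days. Apr 7 2030 + 26 days = May 3 2030.

Mar 16 2030, Apr 7 2030, May 3 2030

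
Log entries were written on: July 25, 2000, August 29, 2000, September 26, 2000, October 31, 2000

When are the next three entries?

Every date is a Tuesday; gaps 35, 28, 35 days.
Each is the last Tuesday of its month (at least one falls on the 29th or later, ruling out '4th Tuesday').
November 2000 ends with Tuesday November 28, 2000.
December 2000 ends with Tuesday December 26, 2000.
January 2001 ends with Tuesday January 30, 2001.

November 28, 2000; December 26, 2000; January 30, 2001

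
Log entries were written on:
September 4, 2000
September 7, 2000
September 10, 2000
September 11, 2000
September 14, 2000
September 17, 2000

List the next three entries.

Every event lands on a Monday or Thursday or Sunday (gaps cycle 3, 3, 1, 3, 3).
So the schedule is: every Monday, Thursday and Sunday.
Next Monday: September 18, 2000.
Next Thursday: September 21, 2000.
The following Sunday is September 24, 2000.

September 18, 2000; September 21, 2000; September 24, 2000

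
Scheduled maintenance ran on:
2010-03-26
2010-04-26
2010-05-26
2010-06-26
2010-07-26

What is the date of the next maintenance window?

The day-of-month is always 26 (31, 30, 31, 30 days between events).
So this recurs on the 26th of each month.
Next: August 2010 → 2010-08-26.

2010-08-26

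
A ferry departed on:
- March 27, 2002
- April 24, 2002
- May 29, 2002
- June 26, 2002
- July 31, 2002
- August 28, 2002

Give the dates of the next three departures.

September 25, 2002; October 30, 2002; November 27, 2002

All Wednesdays; the gaps (28, 35, 28, 35, 28) vary with month length.
This is the last Wednesday of each month.
Last Wednesday of September 2002: September 25, 2002.
Last Wednesday of October 2002: October 30, 2002.
November 2002 ends with Wednesday November 27, 2002.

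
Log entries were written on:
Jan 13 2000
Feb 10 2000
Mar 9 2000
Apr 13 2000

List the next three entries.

May 11 2000, Jun 8 2000, Jul 13 2000

All dates are Thursdays, 28, 28, 35 days apart.
Specifically, the 2nd Thursday of each month.
2nd Thursday of May 2000: May 11 2000.
2nd Thursday of June 2000: Jun 8 2000.
July 2000 — 2nd Thursday is Jul 13 2000.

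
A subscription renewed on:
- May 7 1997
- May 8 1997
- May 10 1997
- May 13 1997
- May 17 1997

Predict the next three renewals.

Intervals are 1, 2, 3, 4 days — an arithmetic progression with common difference 1.
Next gap: 5 days. May 17 1997 + 5 days = May 22 1997.
Next gap: 6 days. May 22 1997 + 6 days = May 28 1997.
Next gap: 7 days. May 28 1997 + 7 days = Jun 4 1997.

May 22 1997, May 28 1997, Jun 4 1997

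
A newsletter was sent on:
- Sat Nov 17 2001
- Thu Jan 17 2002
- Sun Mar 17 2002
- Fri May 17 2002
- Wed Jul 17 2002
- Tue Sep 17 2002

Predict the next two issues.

The day-of-month is always 17 (61, 59, 61, 61, 62 days between events).
So this recurs on the 17th of every 2 months.
Next: November 2002 → Sun Nov 17 2002.
January 2003: Fri Jan 17 2003.

Sun Nov 17 2002, Fri Jan 17 2003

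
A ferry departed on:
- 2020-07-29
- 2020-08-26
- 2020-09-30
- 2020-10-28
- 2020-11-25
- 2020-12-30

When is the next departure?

Every date is a Wednesday; gaps 28, 35, 28, 28, 35 days.
Each is the last Wednesday of its month (at least one falls on the 29th or later, ruling out '4th Wednesday').
Last Wednesday of January 2021: 2021-01-27.

2021-01-27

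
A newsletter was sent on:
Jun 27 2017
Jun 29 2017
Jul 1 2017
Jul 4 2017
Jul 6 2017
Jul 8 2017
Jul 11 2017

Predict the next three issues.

Gaps: 2, 2, 3, 2, 2, 3 days — not constant, but cyclic with period 3.
The events fall on every Tuesday, Thursday and Saturday.
The following Thursday is Jul 13 2017.
The following Saturday is Jul 15 2017.
Next Tuesday: Jul 18 2017.

Jul 13 2017, Jul 15 2017, Jul 18 2017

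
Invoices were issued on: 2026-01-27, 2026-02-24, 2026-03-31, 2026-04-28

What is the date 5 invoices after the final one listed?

2026-09-29

Every date is a Tuesday; gaps 28, 35, 28 days.
Each is the last Tuesday of its month (at least one falls on the 29th or later, ruling out '4th Tuesday').
Last Tuesday of May 2026: 2026-05-26.
Last Tuesday of June 2026: 2026-06-30.
Last Tuesday of July 2026: 2026-07-28.
Last Tuesday of August 2026: 2026-08-25.
Last Tuesday of September 2026: 2026-09-29.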